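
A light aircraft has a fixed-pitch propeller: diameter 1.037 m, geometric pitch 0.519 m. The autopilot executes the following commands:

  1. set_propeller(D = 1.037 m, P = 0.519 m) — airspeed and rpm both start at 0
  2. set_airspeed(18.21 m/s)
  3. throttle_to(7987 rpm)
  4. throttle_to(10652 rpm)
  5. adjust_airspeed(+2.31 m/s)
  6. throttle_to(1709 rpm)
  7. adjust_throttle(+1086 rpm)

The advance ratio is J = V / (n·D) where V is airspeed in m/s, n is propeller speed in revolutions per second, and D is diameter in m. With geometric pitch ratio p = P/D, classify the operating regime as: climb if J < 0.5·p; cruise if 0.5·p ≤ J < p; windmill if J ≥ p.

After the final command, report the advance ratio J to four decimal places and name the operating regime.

J = 0.4248, regime = cruise

set_propeller: D = 1.037 m, P = 0.519 m (p = P/D = 0.500482); state ← (V=0, rpm=0)
set_airspeed(18.21): V ← 18.21 m/s
throttle_to(7987): rpm ← 7987
throttle_to(10652): rpm ← 10652
adjust_airspeed(+2.31): V ← 18.21 +2.31 = 20.52 m/s
throttle_to(1709): rpm ← 1709
adjust_throttle(+1086): rpm ← 1709 +1086 = 2795
final state: V = 20.52 m/s, rpm = 2795 → n = rpm/60 = 46.583333 rev/s
J = V / (n·D) = 20.52 / (46.583333 × 1.037) = 0.424784
regime bands: climb J<0.2502 | cruise [0.2502, 0.5005) | windmill J≥0.5005
J = 0.4248 → cruise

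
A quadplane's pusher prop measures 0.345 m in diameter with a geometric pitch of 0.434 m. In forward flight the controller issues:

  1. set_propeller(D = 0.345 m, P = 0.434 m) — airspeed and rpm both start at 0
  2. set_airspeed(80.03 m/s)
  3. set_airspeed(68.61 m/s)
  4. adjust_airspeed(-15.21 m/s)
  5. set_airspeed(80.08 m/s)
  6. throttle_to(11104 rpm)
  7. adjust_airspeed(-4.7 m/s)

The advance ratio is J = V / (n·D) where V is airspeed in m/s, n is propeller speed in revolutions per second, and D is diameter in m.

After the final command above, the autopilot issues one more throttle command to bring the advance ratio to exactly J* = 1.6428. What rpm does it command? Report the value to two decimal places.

set_propeller: D = 0.345 m, P = 0.434 m (p = P/D = 1.257971); state ← (V=0, rpm=0)
set_airspeed(80.03): V ← 80.03 m/s
set_airspeed(68.61): V ← 68.61 m/s
adjust_airspeed(-15.21): V ← 68.61 -15.21 = 53.4 m/s
set_airspeed(80.08): V ← 80.08 m/s
throttle_to(11104): rpm ← 11104
adjust_airspeed(-4.7): V ← 80.08 -4.7 = 75.38 m/s
final state: V = 75.38 m/s, rpm = 11104 → n = rpm/60 = 185.066667 rev/s
target J* = 1.6428; solve J* = V/(n·D) for n: n = V/(J*·D) = 75.38/(1.6428 × 0.345) = 133.000215 rev/s
rpm = 60·n = 7980.012915

rpm = 7980.01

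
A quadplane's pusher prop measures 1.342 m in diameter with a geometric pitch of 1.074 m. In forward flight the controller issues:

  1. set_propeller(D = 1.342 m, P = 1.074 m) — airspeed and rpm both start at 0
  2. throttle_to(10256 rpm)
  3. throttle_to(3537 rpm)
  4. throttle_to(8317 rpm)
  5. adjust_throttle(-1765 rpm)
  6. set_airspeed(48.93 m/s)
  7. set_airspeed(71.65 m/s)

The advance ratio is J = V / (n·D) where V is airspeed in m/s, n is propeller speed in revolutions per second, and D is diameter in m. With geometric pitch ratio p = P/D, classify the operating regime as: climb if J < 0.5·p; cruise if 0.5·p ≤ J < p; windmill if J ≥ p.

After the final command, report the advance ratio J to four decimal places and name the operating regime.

J = 0.4889, regime = cruise

set_propeller: D = 1.342 m, P = 1.074 m (p = P/D = 0.800298); state ← (V=0, rpm=0)
throttle_to(10256): rpm ← 10256
throttle_to(3537): rpm ← 3537
throttle_to(8317): rpm ← 8317
adjust_throttle(-1765): rpm ← 8317 -1765 = 6552
set_airspeed(48.93): V ← 48.93 m/s
set_airspeed(71.65): V ← 71.65 m/s
final state: V = 71.65 m/s, rpm = 6552 → n = rpm/60 = 109.200000 rev/s
J = V / (n·D) = 71.65 / (109.200000 × 1.342) = 0.488924
regime bands: climb J<0.4001 | cruise [0.4001, 0.8003) | windmill J≥0.8003
J = 0.4889 → cruise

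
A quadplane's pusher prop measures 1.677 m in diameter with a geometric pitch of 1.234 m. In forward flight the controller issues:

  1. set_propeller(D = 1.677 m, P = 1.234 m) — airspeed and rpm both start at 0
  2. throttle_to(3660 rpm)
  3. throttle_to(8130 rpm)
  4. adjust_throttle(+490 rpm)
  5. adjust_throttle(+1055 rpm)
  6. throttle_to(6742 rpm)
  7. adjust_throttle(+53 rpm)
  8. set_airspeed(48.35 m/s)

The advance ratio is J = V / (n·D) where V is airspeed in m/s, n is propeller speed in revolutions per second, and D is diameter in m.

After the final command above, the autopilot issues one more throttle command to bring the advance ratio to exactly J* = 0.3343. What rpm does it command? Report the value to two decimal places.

rpm = 5174.62

set_propeller: D = 1.677 m, P = 1.234 m (p = P/D = 0.735838); state ← (V=0, rpm=0)
throttle_to(3660): rpm ← 3660
throttle_to(8130): rpm ← 8130
adjust_throttle(+490): rpm ← 8130 +490 = 8620
adjust_throttle(+1055): rpm ← 8620 +1055 = 9675
throttle_to(6742): rpm ← 6742
adjust_throttle(+53): rpm ← 6742 +53 = 6795
set_airspeed(48.35): V ← 48.35 m/s
final state: V = 48.35 m/s, rpm = 6795 → n = rpm/60 = 113.250000 rev/s
target J* = 0.3343; solve J* = V/(n·D) for n: n = V/(J*·D) = 48.35/(0.3343 × 1.677) = 86.243632 rev/s
rpm = 60·n = 5174.617937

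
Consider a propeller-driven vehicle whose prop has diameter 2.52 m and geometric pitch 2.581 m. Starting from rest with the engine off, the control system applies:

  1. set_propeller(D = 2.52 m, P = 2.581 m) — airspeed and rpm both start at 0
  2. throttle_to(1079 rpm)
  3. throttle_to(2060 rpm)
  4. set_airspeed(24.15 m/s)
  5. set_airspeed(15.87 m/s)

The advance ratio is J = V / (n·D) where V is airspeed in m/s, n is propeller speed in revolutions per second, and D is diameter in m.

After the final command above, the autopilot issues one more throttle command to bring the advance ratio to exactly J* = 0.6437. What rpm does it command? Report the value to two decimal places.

rpm = 587.01

set_propeller: D = 2.52 m, P = 2.581 m (p = P/D = 1.024206); state ← (V=0, rpm=0)
throttle_to(1079): rpm ← 1079
throttle_to(2060): rpm ← 2060
set_airspeed(24.15): V ← 24.15 m/s
set_airspeed(15.87): V ← 15.87 m/s
final state: V = 15.87 m/s, rpm = 2060 → n = rpm/60 = 34.333333 rev/s
target J* = 0.6437; solve J* = V/(n·D) for n: n = V/(J*·D) = 15.87/(0.6437 × 2.52) = 9.783469 rev/s
rpm = 60·n = 587.008145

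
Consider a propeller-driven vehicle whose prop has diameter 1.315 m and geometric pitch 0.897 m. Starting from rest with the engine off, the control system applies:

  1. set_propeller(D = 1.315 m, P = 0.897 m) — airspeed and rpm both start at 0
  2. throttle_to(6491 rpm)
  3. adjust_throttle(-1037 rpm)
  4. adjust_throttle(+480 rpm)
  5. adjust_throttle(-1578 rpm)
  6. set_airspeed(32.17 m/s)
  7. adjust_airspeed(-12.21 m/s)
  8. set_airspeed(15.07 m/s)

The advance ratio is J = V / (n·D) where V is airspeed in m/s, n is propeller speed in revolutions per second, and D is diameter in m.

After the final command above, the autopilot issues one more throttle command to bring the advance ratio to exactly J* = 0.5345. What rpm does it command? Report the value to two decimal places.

set_propeller: D = 1.315 m, P = 0.897 m (p = P/D = 0.682129); state ← (V=0, rpm=0)
throttle_to(6491): rpm ← 6491
adjust_throttle(-1037): rpm ← 6491 -1037 = 5454
adjust_throttle(+480): rpm ← 5454 +480 = 5934
adjust_throttle(-1578): rpm ← 5934 -1578 = 4356
set_airspeed(32.17): V ← 32.17 m/s
adjust_airspeed(-12.21): V ← 32.17 -12.21 = 19.96 m/s
set_airspeed(15.07): V ← 15.07 m/s
final state: V = 15.07 m/s, rpm = 4356 → n = rpm/60 = 72.600000 rev/s
target J* = 0.5345; solve J* = V/(n·D) for n: n = V/(J*·D) = 15.07/(0.5345 × 1.315) = 21.440741 rev/s
rpm = 60·n = 1286.444458

rpm = 1286.44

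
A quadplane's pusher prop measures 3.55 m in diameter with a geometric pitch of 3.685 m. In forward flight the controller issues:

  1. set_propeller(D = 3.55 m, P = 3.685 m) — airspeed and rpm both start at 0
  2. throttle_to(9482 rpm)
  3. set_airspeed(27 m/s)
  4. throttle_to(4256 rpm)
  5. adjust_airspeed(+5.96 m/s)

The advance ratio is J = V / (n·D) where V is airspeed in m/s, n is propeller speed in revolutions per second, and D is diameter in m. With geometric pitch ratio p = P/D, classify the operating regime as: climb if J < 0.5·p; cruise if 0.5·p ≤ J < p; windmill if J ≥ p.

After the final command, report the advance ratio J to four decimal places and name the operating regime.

J = 0.1309, regime = climb

set_propeller: D = 3.55 m, P = 3.685 m (p = P/D = 1.038028); state ← (V=0, rpm=0)
throttle_to(9482): rpm ← 9482
set_airspeed(27): V ← 27 m/s
throttle_to(4256): rpm ← 4256
adjust_airspeed(+5.96): V ← 27 +5.96 = 32.96 m/s
final state: V = 32.96 m/s, rpm = 4256 → n = rpm/60 = 70.933333 rev/s
J = V / (n·D) = 32.96 / (70.933333 × 3.55) = 0.130891
regime bands: climb J<0.5190 | cruise [0.5190, 1.0380) | windmill J≥1.0380
J = 0.1309 → climb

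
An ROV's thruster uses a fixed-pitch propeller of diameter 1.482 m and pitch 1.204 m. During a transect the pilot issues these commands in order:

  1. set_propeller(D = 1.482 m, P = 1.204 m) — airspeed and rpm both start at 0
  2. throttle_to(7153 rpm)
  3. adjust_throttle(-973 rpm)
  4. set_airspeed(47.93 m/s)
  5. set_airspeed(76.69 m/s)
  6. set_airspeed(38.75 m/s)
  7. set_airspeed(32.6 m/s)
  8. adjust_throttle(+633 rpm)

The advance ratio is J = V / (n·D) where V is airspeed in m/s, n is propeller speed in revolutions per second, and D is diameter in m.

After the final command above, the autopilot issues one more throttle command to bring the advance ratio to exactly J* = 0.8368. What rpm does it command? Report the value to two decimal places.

rpm = 1577.24

set_propeller: D = 1.482 m, P = 1.204 m (p = P/D = 0.812416); state ← (V=0, rpm=0)
throttle_to(7153): rpm ← 7153
adjust_throttle(-973): rpm ← 7153 -973 = 6180
set_airspeed(47.93): V ← 47.93 m/s
set_airspeed(76.69): V ← 76.69 m/s
set_airspeed(38.75): V ← 38.75 m/s
set_airspeed(32.6): V ← 32.6 m/s
adjust_throttle(+633): rpm ← 6180 +633 = 6813
final state: V = 32.6 m/s, rpm = 6813 → n = rpm/60 = 113.550000 rev/s
target J* = 0.8368; solve J* = V/(n·D) for n: n = V/(J*·D) = 32.6/(0.8368 × 1.482) = 26.287406 rev/s
rpm = 60·n = 1577.244332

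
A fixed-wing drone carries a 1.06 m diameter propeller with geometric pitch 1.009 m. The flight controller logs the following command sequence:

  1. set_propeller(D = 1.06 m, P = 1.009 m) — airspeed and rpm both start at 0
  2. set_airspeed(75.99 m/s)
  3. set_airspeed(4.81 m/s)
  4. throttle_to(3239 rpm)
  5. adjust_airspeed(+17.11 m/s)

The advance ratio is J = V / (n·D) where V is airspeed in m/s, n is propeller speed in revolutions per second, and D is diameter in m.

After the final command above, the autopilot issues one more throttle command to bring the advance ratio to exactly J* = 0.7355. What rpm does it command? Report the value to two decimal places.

rpm = 1686.95

set_propeller: D = 1.06 m, P = 1.009 m (p = P/D = 0.951887); state ← (V=0, rpm=0)
set_airspeed(75.99): V ← 75.99 m/s
set_airspeed(4.81): V ← 4.81 m/s
throttle_to(3239): rpm ← 3239
adjust_airspeed(+17.11): V ← 4.81 +17.11 = 21.92 m/s
final state: V = 21.92 m/s, rpm = 3239 → n = rpm/60 = 53.983333 rev/s
target J* = 0.7355; solve J* = V/(n·D) for n: n = V/(J*·D) = 21.92/(0.7355 × 1.06) = 28.115901 rev/s
rpm = 60·n = 1686.954068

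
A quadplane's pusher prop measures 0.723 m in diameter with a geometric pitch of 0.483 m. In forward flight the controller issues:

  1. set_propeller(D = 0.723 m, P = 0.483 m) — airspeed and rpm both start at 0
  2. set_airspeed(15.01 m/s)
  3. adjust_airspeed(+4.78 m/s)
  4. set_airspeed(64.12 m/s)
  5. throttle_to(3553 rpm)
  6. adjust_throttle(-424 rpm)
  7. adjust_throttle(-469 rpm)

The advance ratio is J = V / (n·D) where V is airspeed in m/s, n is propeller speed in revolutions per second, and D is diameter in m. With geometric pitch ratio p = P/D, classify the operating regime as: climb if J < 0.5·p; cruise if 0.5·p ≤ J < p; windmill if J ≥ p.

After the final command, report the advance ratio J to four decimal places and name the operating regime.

set_propeller: D = 0.723 m, P = 0.483 m (p = P/D = 0.668050); state ← (V=0, rpm=0)
set_airspeed(15.01): V ← 15.01 m/s
adjust_airspeed(+4.78): V ← 15.01 +4.78 = 19.79 m/s
set_airspeed(64.12): V ← 64.12 m/s
throttle_to(3553): rpm ← 3553
adjust_throttle(-424): rpm ← 3553 -424 = 3129
adjust_throttle(-469): rpm ← 3129 -469 = 2660
final state: V = 64.12 m/s, rpm = 2660 → n = rpm/60 = 44.333333 rev/s
J = V / (n·D) = 64.12 / (44.333333 × 0.723) = 2.000437
regime bands: climb J<0.3340 | cruise [0.3340, 0.6680) | windmill J≥0.6680
J = 2.0004 → windmill

J = 2.0004, regime = windmill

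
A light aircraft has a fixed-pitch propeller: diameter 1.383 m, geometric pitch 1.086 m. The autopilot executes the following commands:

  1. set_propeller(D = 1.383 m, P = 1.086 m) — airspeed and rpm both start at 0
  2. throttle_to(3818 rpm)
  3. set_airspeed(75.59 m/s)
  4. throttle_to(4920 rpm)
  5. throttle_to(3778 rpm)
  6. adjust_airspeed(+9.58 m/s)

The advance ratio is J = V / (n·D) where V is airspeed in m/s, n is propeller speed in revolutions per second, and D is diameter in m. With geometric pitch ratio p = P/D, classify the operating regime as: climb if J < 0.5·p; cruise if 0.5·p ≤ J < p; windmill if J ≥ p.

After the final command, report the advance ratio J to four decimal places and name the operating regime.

J = 0.9780, regime = windmill

set_propeller: D = 1.383 m, P = 1.086 m (p = P/D = 0.785249); state ← (V=0, rpm=0)
throttle_to(3818): rpm ← 3818
set_airspeed(75.59): V ← 75.59 m/s
throttle_to(4920): rpm ← 4920
throttle_to(3778): rpm ← 3778
adjust_airspeed(+9.58): V ← 75.59 +9.58 = 85.17 m/s
final state: V = 85.17 m/s, rpm = 3778 → n = rpm/60 = 62.966667 rev/s
J = V / (n·D) = 85.17 / (62.966667 × 1.383) = 0.978034
regime bands: climb J<0.3926 | cruise [0.3926, 0.7852) | windmill J≥0.7852
J = 0.9780 → windmill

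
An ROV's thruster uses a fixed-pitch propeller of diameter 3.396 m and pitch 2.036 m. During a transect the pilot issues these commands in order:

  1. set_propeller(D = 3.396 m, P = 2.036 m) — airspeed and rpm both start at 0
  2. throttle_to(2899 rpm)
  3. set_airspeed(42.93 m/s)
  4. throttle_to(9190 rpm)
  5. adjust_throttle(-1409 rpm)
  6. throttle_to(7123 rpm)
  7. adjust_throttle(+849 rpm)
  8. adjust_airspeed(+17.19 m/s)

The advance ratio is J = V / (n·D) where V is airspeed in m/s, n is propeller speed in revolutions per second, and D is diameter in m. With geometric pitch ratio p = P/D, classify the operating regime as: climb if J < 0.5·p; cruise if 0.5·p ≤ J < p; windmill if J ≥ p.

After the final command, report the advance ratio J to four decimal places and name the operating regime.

J = 0.1332, regime = climb

set_propeller: D = 3.396 m, P = 2.036 m (p = P/D = 0.599529); state ← (V=0, rpm=0)
throttle_to(2899): rpm ← 2899
set_airspeed(42.93): V ← 42.93 m/s
throttle_to(9190): rpm ← 9190
adjust_throttle(-1409): rpm ← 9190 -1409 = 7781
throttle_to(7123): rpm ← 7123
adjust_throttle(+849): rpm ← 7123 +849 = 7972
adjust_airspeed(+17.19): V ← 42.93 +17.19 = 60.12 m/s
final state: V = 60.12 m/s, rpm = 7972 → n = rpm/60 = 132.866667 rev/s
J = V / (n·D) = 60.12 / (132.866667 × 3.396) = 0.133240
regime bands: climb J<0.2998 | cruise [0.2998, 0.5995) | windmill J≥0.5995
J = 0.1332 → climb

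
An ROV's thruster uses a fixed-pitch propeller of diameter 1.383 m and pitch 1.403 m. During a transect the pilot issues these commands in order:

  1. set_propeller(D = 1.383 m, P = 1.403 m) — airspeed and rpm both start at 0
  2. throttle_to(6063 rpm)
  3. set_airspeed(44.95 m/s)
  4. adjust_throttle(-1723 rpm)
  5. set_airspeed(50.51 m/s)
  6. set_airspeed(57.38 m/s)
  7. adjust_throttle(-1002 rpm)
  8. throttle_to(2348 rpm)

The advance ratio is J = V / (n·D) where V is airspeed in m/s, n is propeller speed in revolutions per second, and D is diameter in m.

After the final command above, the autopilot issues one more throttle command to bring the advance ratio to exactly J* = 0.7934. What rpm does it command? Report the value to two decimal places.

set_propeller: D = 1.383 m, P = 1.403 m (p = P/D = 1.014461); state ← (V=0, rpm=0)
throttle_to(6063): rpm ← 6063
set_airspeed(44.95): V ← 44.95 m/s
adjust_throttle(-1723): rpm ← 6063 -1723 = 4340
set_airspeed(50.51): V ← 50.51 m/s
set_airspeed(57.38): V ← 57.38 m/s
adjust_throttle(-1002): rpm ← 4340 -1002 = 3338
throttle_to(2348): rpm ← 2348
final state: V = 57.38 m/s, rpm = 2348 → n = rpm/60 = 39.133333 rev/s
target J* = 0.7934; solve J* = V/(n·D) for n: n = V/(J*·D) = 57.38/(0.7934 × 1.383) = 52.293314 rev/s
rpm = 60·n = 3137.598857

rpm = 3137.60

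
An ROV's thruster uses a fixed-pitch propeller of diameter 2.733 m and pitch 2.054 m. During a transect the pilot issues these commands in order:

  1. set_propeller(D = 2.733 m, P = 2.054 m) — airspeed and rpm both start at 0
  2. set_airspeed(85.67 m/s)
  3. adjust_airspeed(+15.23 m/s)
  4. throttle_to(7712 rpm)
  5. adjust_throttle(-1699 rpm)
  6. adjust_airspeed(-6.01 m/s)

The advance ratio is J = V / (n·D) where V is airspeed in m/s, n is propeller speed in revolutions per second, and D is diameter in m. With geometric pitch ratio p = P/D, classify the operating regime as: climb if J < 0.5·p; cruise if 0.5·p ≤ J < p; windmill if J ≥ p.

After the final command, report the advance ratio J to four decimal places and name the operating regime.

set_propeller: D = 2.733 m, P = 2.054 m (p = P/D = 0.751555); state ← (V=0, rpm=0)
set_airspeed(85.67): V ← 85.67 m/s
adjust_airspeed(+15.23): V ← 85.67 +15.23 = 100.9 m/s
throttle_to(7712): rpm ← 7712
adjust_throttle(-1699): rpm ← 7712 -1699 = 6013
adjust_airspeed(-6.01): V ← 100.9 -6.01 = 94.89 m/s
final state: V = 94.89 m/s, rpm = 6013 → n = rpm/60 = 100.216667 rev/s
J = V / (n·D) = 94.89 / (100.216667 × 2.733) = 0.346450
regime bands: climb J<0.3758 | cruise [0.3758, 0.7516) | windmill J≥0.7516
J = 0.3465 → climb

J = 0.3465, regime = climb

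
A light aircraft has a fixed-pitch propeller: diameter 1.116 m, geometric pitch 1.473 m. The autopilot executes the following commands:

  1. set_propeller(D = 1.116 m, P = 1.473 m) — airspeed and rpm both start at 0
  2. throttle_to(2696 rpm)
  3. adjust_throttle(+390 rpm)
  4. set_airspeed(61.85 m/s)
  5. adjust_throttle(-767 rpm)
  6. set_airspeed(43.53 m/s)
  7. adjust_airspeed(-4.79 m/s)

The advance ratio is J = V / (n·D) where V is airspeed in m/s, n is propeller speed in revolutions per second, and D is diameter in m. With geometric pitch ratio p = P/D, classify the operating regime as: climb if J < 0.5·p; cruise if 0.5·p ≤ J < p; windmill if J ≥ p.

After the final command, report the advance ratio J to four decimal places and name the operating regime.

set_propeller: D = 1.116 m, P = 1.473 m (p = P/D = 1.319892); state ← (V=0, rpm=0)
throttle_to(2696): rpm ← 2696
adjust_throttle(+390): rpm ← 2696 +390 = 3086
set_airspeed(61.85): V ← 61.85 m/s
adjust_throttle(-767): rpm ← 3086 -767 = 2319
set_airspeed(43.53): V ← 43.53 m/s
adjust_airspeed(-4.79): V ← 43.53 -4.79 = 38.74 m/s
final state: V = 38.74 m/s, rpm = 2319 → n = rpm/60 = 38.650000 rev/s
J = V / (n·D) = 38.74 / (38.650000 × 1.116) = 0.898144
regime bands: climb J<0.6599 | cruise [0.6599, 1.3199) | windmill J≥1.3199
J = 0.8981 → cruise

J = 0.8981, regime = cruise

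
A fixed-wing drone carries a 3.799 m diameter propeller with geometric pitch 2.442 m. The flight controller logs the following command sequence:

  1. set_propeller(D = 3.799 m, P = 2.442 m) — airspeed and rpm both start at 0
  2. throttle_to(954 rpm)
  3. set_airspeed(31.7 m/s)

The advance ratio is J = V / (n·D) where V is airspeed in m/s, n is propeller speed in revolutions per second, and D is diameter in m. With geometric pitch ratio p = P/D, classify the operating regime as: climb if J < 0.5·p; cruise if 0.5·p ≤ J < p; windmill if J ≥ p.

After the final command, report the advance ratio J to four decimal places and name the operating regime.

set_propeller: D = 3.799 m, P = 2.442 m (p = P/D = 0.642801); state ← (V=0, rpm=0)
throttle_to(954): rpm ← 954
set_airspeed(31.7): V ← 31.7 m/s
final state: V = 31.7 m/s, rpm = 954 → n = rpm/60 = 15.900000 rev/s
J = V / (n·D) = 31.7 / (15.900000 × 3.799) = 0.524799
regime bands: climb J<0.3214 | cruise [0.3214, 0.6428) | windmill J≥0.6428
J = 0.5248 → cruise

J = 0.5248, regime = cruise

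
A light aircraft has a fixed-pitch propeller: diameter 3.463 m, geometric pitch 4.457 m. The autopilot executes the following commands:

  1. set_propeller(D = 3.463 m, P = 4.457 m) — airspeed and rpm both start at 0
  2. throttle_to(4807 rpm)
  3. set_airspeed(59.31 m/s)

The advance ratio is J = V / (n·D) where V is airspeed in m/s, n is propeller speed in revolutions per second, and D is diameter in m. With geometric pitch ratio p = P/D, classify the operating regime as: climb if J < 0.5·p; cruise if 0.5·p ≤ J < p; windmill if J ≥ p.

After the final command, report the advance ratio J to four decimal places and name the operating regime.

J = 0.2138, regime = climb

set_propeller: D = 3.463 m, P = 4.457 m (p = P/D = 1.287034); state ← (V=0, rpm=0)
throttle_to(4807): rpm ← 4807
set_airspeed(59.31): V ← 59.31 m/s
final state: V = 59.31 m/s, rpm = 4807 → n = rpm/60 = 80.116667 rev/s
J = V / (n·D) = 59.31 / (80.116667 × 3.463) = 0.213773
regime bands: climb J<0.6435 | cruise [0.6435, 1.2870) | windmill J≥1.2870
J = 0.2138 → climb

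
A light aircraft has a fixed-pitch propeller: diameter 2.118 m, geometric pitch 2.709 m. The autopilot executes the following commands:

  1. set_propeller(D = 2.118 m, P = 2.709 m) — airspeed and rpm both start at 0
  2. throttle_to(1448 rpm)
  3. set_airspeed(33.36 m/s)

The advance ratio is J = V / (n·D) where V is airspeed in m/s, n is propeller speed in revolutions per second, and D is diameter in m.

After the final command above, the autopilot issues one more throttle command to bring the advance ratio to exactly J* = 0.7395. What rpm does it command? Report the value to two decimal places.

rpm = 1277.95

set_propeller: D = 2.118 m, P = 2.709 m (p = P/D = 1.279037); state ← (V=0, rpm=0)
throttle_to(1448): rpm ← 1448
set_airspeed(33.36): V ← 33.36 m/s
final state: V = 33.36 m/s, rpm = 1448 → n = rpm/60 = 24.133333 rev/s
target J* = 0.7395; solve J* = V/(n·D) for n: n = V/(J*·D) = 33.36/(0.7395 × 2.118) = 21.299132 rev/s
rpm = 60·n = 1277.947928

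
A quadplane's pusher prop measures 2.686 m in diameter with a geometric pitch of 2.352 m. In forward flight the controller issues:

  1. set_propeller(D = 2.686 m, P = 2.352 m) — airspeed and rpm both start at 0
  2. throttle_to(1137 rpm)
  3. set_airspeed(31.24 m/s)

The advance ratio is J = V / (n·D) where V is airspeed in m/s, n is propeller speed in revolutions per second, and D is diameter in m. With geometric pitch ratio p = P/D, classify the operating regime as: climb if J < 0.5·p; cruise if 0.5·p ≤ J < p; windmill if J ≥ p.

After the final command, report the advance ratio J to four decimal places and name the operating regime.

set_propeller: D = 2.686 m, P = 2.352 m (p = P/D = 0.875652); state ← (V=0, rpm=0)
throttle_to(1137): rpm ← 1137
set_airspeed(31.24): V ← 31.24 m/s
final state: V = 31.24 m/s, rpm = 1137 → n = rpm/60 = 18.950000 rev/s
J = V / (n·D) = 31.24 / (18.950000 × 2.686) = 0.613756
regime bands: climb J<0.4378 | cruise [0.4378, 0.8757) | windmill J≥0.8757
J = 0.6138 → cruise

J = 0.6138, regime = cruise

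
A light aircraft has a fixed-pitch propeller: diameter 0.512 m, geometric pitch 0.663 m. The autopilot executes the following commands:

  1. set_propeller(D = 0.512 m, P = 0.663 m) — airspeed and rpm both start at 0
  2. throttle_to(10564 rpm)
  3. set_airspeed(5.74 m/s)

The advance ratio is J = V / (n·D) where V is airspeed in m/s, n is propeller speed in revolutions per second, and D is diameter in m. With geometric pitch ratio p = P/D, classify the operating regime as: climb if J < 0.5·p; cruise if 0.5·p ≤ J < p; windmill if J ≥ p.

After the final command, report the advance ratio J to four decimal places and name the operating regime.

set_propeller: D = 0.512 m, P = 0.663 m (p = P/D = 1.294922); state ← (V=0, rpm=0)
throttle_to(10564): rpm ← 10564
set_airspeed(5.74): V ← 5.74 m/s
final state: V = 5.74 m/s, rpm = 10564 → n = rpm/60 = 176.066667 rev/s
J = V / (n·D) = 5.74 / (176.066667 × 0.512) = 0.063674
regime bands: climb J<0.6475 | cruise [0.6475, 1.2949) | windmill J≥1.2949
J = 0.0637 → climb

J = 0.0637, regime = climb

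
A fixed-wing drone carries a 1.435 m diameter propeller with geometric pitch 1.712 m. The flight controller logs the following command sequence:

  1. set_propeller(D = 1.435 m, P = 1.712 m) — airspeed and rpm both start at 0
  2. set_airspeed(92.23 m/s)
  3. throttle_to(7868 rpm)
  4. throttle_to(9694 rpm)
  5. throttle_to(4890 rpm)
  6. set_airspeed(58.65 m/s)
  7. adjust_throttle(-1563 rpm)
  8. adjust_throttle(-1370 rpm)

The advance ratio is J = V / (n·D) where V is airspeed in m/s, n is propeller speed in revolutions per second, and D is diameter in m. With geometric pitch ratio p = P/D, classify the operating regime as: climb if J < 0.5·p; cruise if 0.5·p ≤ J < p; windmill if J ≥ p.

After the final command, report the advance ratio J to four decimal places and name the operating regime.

J = 1.2531, regime = windmill

set_propeller: D = 1.435 m, P = 1.712 m (p = P/D = 1.193031); state ← (V=0, rpm=0)
set_airspeed(92.23): V ← 92.23 m/s
throttle_to(7868): rpm ← 7868
throttle_to(9694): rpm ← 9694
throttle_to(4890): rpm ← 4890
set_airspeed(58.65): V ← 58.65 m/s
adjust_throttle(-1563): rpm ← 4890 -1563 = 3327
adjust_throttle(-1370): rpm ← 3327 -1370 = 1957
final state: V = 58.65 m/s, rpm = 1957 → n = rpm/60 = 32.616667 rev/s
J = V / (n·D) = 58.65 / (32.616667 × 1.435) = 1.253073
regime bands: climb J<0.5965 | cruise [0.5965, 1.1930) | windmill J≥1.1930
J = 1.2531 → windmill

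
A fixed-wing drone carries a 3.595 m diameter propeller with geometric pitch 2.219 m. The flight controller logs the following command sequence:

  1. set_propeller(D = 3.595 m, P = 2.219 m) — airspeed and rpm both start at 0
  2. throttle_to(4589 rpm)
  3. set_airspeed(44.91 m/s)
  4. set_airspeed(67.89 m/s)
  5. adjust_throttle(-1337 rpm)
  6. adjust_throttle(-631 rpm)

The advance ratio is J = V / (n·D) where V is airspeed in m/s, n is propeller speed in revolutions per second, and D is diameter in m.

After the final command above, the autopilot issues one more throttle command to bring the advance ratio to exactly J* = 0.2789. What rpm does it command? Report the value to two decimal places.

set_propeller: D = 3.595 m, P = 2.219 m (p = P/D = 0.617246); state ← (V=0, rpm=0)
throttle_to(4589): rpm ← 4589
set_airspeed(44.91): V ← 44.91 m/s
set_airspeed(67.89): V ← 67.89 m/s
adjust_throttle(-1337): rpm ← 4589 -1337 = 3252
adjust_throttle(-631): rpm ← 3252 -631 = 2621
final state: V = 67.89 m/s, rpm = 2621 → n = rpm/60 = 43.683333 rev/s
target J* = 0.2789; solve J* = V/(n·D) for n: n = V/(J*·D) = 67.89/(0.2789 × 3.595) = 67.710871 rev/s
rpm = 60·n = 4062.652253

rpm = 4062.65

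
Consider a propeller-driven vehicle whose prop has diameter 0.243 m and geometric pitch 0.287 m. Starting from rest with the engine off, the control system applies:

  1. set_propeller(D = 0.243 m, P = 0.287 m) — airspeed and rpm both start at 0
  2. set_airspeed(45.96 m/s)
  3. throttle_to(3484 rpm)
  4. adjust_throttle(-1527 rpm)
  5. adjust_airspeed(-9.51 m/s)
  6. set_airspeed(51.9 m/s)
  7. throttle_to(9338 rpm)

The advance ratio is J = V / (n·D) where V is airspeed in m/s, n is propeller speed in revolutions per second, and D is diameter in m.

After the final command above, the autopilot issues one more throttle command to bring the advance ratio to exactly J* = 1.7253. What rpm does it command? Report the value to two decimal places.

set_propeller: D = 0.243 m, P = 0.287 m (p = P/D = 1.181070); state ← (V=0, rpm=0)
set_airspeed(45.96): V ← 45.96 m/s
throttle_to(3484): rpm ← 3484
adjust_throttle(-1527): rpm ← 3484 -1527 = 1957
adjust_airspeed(-9.51): V ← 45.96 -9.51 = 36.45 m/s
set_airspeed(51.9): V ← 51.9 m/s
throttle_to(9338): rpm ← 9338
final state: V = 51.9 m/s, rpm = 9338 → n = rpm/60 = 155.633333 rev/s
target J* = 1.7253; solve J* = V/(n·D) for n: n = V/(J*·D) = 51.9/(1.7253 × 0.243) = 123.793107 rev/s
rpm = 60·n = 7427.586399

rpm = 7427.59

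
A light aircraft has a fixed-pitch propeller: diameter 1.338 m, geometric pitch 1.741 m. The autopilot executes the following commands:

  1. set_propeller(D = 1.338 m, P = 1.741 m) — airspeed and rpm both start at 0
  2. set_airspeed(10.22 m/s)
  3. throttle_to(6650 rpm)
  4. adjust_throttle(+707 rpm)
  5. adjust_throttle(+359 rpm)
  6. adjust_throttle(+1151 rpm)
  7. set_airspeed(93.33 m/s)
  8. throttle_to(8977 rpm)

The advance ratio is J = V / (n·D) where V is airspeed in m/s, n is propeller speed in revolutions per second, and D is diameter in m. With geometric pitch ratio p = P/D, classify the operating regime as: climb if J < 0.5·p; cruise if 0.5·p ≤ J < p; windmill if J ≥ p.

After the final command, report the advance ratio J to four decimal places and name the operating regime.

set_propeller: D = 1.338 m, P = 1.741 m (p = P/D = 1.301196); state ← (V=0, rpm=0)
set_airspeed(10.22): V ← 10.22 m/s
throttle_to(6650): rpm ← 6650
adjust_throttle(+707): rpm ← 6650 +707 = 7357
adjust_throttle(+359): rpm ← 7357 +359 = 7716
adjust_throttle(+1151): rpm ← 7716 +1151 = 8867
set_airspeed(93.33): V ← 93.33 m/s
throttle_to(8977): rpm ← 8977
final state: V = 93.33 m/s, rpm = 8977 → n = rpm/60 = 149.616667 rev/s
J = V / (n·D) = 93.33 / (149.616667 × 1.338) = 0.466214
regime bands: climb J<0.6506 | cruise [0.6506, 1.3012) | windmill J≥1.3012
J = 0.4662 → climb

J = 0.4662, regime = climb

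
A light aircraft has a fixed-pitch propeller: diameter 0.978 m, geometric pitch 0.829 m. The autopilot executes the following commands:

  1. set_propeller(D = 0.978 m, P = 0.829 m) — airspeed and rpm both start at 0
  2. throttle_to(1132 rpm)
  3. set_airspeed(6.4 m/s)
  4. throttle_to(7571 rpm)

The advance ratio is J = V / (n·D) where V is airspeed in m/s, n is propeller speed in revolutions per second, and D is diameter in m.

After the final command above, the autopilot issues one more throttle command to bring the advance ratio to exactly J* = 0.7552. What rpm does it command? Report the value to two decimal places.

rpm = 519.91

set_propeller: D = 0.978 m, P = 0.829 m (p = P/D = 0.847648); state ← (V=0, rpm=0)
throttle_to(1132): rpm ← 1132
set_airspeed(6.4): V ← 6.4 m/s
throttle_to(7571): rpm ← 7571
final state: V = 6.4 m/s, rpm = 7571 → n = rpm/60 = 126.183333 rev/s
target J* = 0.7552; solve J* = V/(n·D) for n: n = V/(J*·D) = 6.4/(0.7552 × 0.978) = 8.665211 rev/s
rpm = 60·n = 519.912655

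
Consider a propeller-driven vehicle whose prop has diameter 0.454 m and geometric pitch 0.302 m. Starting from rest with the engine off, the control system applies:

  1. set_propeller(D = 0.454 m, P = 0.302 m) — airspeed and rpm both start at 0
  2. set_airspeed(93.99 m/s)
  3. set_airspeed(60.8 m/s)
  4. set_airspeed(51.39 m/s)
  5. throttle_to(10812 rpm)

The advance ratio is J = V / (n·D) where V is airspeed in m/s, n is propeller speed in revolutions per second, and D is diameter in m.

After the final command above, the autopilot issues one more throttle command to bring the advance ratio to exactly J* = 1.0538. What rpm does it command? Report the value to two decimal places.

set_propeller: D = 0.454 m, P = 0.302 m (p = P/D = 0.665198); state ← (V=0, rpm=0)
set_airspeed(93.99): V ← 93.99 m/s
set_airspeed(60.8): V ← 60.8 m/s
set_airspeed(51.39): V ← 51.39 m/s
throttle_to(10812): rpm ← 10812
final state: V = 51.39 m/s, rpm = 10812 → n = rpm/60 = 180.200000 rev/s
target J* = 1.0538; solve J* = V/(n·D) for n: n = V/(J*·D) = 51.39/(1.0538 × 0.454) = 107.414910 rev/s
rpm = 60·n = 6444.894625

rpm = 6444.89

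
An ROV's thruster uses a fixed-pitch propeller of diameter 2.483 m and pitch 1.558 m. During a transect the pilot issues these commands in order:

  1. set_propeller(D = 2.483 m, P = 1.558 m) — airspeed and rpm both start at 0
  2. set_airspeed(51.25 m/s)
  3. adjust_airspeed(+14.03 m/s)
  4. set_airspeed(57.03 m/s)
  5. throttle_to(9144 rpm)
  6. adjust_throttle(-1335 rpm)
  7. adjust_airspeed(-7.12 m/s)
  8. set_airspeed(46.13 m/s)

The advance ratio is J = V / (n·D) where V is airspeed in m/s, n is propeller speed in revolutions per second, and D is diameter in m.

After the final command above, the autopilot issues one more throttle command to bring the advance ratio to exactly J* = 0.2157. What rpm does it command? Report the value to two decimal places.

set_propeller: D = 2.483 m, P = 1.558 m (p = P/D = 0.627467); state ← (V=0, rpm=0)
set_airspeed(51.25): V ← 51.25 m/s
adjust_airspeed(+14.03): V ← 51.25 +14.03 = 65.28 m/s
set_airspeed(57.03): V ← 57.03 m/s
throttle_to(9144): rpm ← 9144
adjust_throttle(-1335): rpm ← 9144 -1335 = 7809
adjust_airspeed(-7.12): V ← 57.03 -7.12 = 49.91 m/s
set_airspeed(46.13): V ← 46.13 m/s
final state: V = 46.13 m/s, rpm = 7809 → n = rpm/60 = 130.150000 rev/s
target J* = 0.2157; solve J* = V/(n·D) for n: n = V/(J*·D) = 46.13/(0.2157 × 2.483) = 86.130425 rev/s
rpm = 60·n = 5167.825497

rpm = 5167.83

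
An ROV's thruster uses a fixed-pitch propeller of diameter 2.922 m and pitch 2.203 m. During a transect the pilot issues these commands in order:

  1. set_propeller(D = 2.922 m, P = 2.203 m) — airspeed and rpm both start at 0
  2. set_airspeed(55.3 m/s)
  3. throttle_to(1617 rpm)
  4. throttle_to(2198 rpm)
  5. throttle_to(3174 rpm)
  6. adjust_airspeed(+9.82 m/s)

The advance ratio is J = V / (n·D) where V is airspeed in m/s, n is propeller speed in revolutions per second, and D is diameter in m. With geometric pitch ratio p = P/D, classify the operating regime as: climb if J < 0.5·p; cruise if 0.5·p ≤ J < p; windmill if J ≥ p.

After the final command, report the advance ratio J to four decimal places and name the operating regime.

set_propeller: D = 2.922 m, P = 2.203 m (p = P/D = 0.753936); state ← (V=0, rpm=0)
set_airspeed(55.3): V ← 55.3 m/s
throttle_to(1617): rpm ← 1617
throttle_to(2198): rpm ← 2198
throttle_to(3174): rpm ← 3174
adjust_airspeed(+9.82): V ← 55.3 +9.82 = 65.12 m/s
final state: V = 65.12 m/s, rpm = 3174 → n = rpm/60 = 52.900000 rev/s
J = V / (n·D) = 65.12 / (52.900000 × 2.922) = 0.421287
regime bands: climb J<0.3770 | cruise [0.3770, 0.7539) | windmill J≥0.7539
J = 0.4213 → cruise

J = 0.4213, regime = cruise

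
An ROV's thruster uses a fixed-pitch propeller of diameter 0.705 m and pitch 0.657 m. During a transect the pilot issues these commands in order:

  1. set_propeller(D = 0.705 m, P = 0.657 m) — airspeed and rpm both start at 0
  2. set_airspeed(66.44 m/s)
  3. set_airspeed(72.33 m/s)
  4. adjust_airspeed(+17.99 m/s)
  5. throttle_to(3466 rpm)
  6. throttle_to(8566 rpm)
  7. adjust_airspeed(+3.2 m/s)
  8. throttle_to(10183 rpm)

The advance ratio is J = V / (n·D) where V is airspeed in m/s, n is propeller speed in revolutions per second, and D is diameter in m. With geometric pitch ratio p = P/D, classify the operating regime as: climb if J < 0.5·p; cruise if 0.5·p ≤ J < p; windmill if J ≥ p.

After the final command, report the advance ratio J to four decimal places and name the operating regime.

set_propeller: D = 0.705 m, P = 0.657 m (p = P/D = 0.931915); state ← (V=0, rpm=0)
set_airspeed(66.44): V ← 66.44 m/s
set_airspeed(72.33): V ← 72.33 m/s
adjust_airspeed(+17.99): V ← 72.33 +17.99 = 90.32 m/s
throttle_to(3466): rpm ← 3466
throttle_to(8566): rpm ← 8566
adjust_airspeed(+3.2): V ← 90.32 +3.2 = 93.52 m/s
throttle_to(10183): rpm ← 10183
final state: V = 93.52 m/s, rpm = 10183 → n = rpm/60 = 169.716667 rev/s
J = V / (n·D) = 93.52 / (169.716667 × 0.705) = 0.781611
regime bands: climb J<0.4660 | cruise [0.4660, 0.9319) | windmill J≥0.9319
J = 0.7816 → cruise

J = 0.7816, regime = cruise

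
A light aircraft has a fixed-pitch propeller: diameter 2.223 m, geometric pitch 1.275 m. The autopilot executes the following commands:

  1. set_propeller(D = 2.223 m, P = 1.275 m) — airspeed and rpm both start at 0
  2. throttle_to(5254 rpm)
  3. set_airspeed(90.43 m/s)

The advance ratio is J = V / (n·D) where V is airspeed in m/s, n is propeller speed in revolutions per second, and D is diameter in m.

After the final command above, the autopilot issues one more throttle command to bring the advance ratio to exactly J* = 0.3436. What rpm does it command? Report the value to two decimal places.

set_propeller: D = 2.223 m, P = 1.275 m (p = P/D = 0.573549); state ← (V=0, rpm=0)
throttle_to(5254): rpm ← 5254
set_airspeed(90.43): V ← 90.43 m/s
final state: V = 90.43 m/s, rpm = 5254 → n = rpm/60 = 87.566667 rev/s
target J* = 0.3436; solve J* = V/(n·D) for n: n = V/(J*·D) = 90.43/(0.3436 × 2.223) = 118.391334 rev/s
rpm = 60·n = 7103.480022

rpm = 7103.48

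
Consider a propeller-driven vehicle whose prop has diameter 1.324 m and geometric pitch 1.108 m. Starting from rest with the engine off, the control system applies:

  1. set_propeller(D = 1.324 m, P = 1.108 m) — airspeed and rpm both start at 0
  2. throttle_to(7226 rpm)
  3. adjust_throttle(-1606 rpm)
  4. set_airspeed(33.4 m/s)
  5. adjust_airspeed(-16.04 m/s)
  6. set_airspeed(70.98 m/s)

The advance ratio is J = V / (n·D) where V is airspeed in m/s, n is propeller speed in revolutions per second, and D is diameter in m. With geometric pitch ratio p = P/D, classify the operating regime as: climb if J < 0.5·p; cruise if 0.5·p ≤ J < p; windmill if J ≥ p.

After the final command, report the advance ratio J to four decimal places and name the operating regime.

set_propeller: D = 1.324 m, P = 1.108 m (p = P/D = 0.836858); state ← (V=0, rpm=0)
throttle_to(7226): rpm ← 7226
adjust_throttle(-1606): rpm ← 7226 -1606 = 5620
set_airspeed(33.4): V ← 33.4 m/s
adjust_airspeed(-16.04): V ← 33.4 -16.04 = 17.36 m/s
set_airspeed(70.98): V ← 70.98 m/s
final state: V = 70.98 m/s, rpm = 5620 → n = rpm/60 = 93.666667 rev/s
J = V / (n·D) = 70.98 / (93.666667 × 1.324) = 0.572352
regime bands: climb J<0.4184 | cruise [0.4184, 0.8369) | windmill J≥0.8369
J = 0.5724 → cruise

J = 0.5724, regime = cruise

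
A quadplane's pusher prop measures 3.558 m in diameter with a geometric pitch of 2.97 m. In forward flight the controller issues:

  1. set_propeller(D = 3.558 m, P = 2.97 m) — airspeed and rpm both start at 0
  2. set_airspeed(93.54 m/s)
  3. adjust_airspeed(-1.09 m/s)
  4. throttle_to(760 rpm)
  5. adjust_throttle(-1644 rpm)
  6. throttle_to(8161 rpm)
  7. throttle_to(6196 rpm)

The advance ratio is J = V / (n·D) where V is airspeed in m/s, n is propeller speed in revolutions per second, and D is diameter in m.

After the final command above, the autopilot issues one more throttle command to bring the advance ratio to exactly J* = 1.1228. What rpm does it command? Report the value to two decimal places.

rpm = 1388.51

set_propeller: D = 3.558 m, P = 2.97 m (p = P/D = 0.834739); state ← (V=0, rpm=0)
set_airspeed(93.54): V ← 93.54 m/s
adjust_airspeed(-1.09): V ← 93.54 -1.09 = 92.45 m/s
throttle_to(760): rpm ← 760
adjust_throttle(-1644): rpm ← 760 -1644 = -884
throttle_to(8161): rpm ← 8161
throttle_to(6196): rpm ← 6196
final state: V = 92.45 m/s, rpm = 6196 → n = rpm/60 = 103.266667 rev/s
target J* = 1.1228; solve J* = V/(n·D) for n: n = V/(J*·D) = 92.45/(1.1228 × 3.558) = 23.141876 rev/s
rpm = 60·n = 1388.512578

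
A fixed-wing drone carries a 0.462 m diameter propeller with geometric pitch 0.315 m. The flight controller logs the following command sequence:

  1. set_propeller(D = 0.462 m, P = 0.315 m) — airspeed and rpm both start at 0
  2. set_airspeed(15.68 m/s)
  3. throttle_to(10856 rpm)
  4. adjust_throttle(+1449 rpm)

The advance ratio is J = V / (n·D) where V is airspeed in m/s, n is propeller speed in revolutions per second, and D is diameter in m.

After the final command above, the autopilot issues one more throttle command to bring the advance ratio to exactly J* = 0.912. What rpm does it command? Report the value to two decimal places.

rpm = 2232.85

set_propeller: D = 0.462 m, P = 0.315 m (p = P/D = 0.681818); state ← (V=0, rpm=0)
set_airspeed(15.68): V ← 15.68 m/s
throttle_to(10856): rpm ← 10856
adjust_throttle(+1449): rpm ← 10856 +1449 = 12305
final state: V = 15.68 m/s, rpm = 12305 → n = rpm/60 = 205.083333 rev/s
target J* = 0.912; solve J* = V/(n·D) for n: n = V/(J*·D) = 15.68/(0.912 × 0.462) = 37.214248 rev/s
rpm = 60·n = 2232.854864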